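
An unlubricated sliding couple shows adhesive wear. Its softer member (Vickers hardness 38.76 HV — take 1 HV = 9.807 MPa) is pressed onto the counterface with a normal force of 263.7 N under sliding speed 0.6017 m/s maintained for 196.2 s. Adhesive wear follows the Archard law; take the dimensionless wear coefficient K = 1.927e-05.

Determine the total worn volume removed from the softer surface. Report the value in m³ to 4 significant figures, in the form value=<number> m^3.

value=1.578e-09 m^3

Each operation holds full float precision; intermediate values are displayed rounded; one final rounding, at four significant figures.
Total distance L = v·t = 0.6017 m/s × 196.2 s = 118.1 m.
Hardness H = 38.76 HV × 9.807 MPa/HV = 380.1 MPa = 3.801e+08 Pa.
SI base units throughout: W = 263.7 N, H = 3.801e+08 Pa, K = 1.927e-05.
Worn volume V = K·W·L/H = 1.927e-05 · 263.7 · 118.1 / 3.801e+08 = 1.578e-09 m³.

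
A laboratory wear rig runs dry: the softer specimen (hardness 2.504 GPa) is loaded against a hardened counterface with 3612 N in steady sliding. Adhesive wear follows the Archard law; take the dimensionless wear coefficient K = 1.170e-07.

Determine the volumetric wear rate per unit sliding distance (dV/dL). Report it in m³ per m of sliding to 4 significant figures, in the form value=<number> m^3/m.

value=1.688e-13 m^3/m

Intermediates are printed rounded — all arithmetic runs at full precision, and rounded once at the end to 4 significant digits.
Hardness H = 2.504 GPa = 2.504e+09 Pa.
Working in SI base units: W = 3612 N, H = 2.504e+09 Pa, K = 1.170e-07.
Sliding wear rate dV/dL = K·W/H (no L dependence): 1.170e-07 · 3612 / 2.504e+09 = 1.688e-13 m³/m.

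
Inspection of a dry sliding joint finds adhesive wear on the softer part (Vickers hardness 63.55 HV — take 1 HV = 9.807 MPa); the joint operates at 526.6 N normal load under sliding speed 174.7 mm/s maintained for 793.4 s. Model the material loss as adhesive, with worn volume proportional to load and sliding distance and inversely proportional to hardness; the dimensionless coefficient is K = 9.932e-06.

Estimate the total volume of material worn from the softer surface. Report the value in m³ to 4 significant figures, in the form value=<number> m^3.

value=1.163e-09 m^3

Intermediate values are shown rounded — the algebra maintains full precision — rounded just once to 4 significant digits.
Convert: Sliding speed v = 174.7 mm/s = 0.1747 m/s. Total distance L = v·t = 0.1747 m/s × 793.4 s = 138.6 m.
Convert: Hardness H = 63.55 HV × 9.807 MPa/HV = 623.2 MPa = 6.232e+08 Pa.
In SI base units, W = 526.6 N, H = 6.232e+08 Pa, K = 9.932e-06.
Worn volume V = K·W·L/H = 9.932e-06 · 526.6 · 138.6 / 6.232e+08 = 1.163e-09 m³.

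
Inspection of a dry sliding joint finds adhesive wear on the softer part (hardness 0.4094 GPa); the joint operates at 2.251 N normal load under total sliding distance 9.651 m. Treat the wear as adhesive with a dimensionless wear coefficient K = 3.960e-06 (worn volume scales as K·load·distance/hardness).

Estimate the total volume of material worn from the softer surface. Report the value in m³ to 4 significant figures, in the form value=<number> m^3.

All working math carries exact precision, and quoted intermediates are rounded — a lone final rounding to 4 significant figures.
Hardness H = 0.4094 GPa = 4.094e+08 Pa.
Working in SI base units: W = 2.251 N, H = 4.094e+08 Pa, K = 3.960e-06.
Wear volume V = K·W·L/H = 3.960e-06 · 2.251 · 9.651 / 4.094e+08 = 2.101e-13 m³.

value=2.101e-13 m^3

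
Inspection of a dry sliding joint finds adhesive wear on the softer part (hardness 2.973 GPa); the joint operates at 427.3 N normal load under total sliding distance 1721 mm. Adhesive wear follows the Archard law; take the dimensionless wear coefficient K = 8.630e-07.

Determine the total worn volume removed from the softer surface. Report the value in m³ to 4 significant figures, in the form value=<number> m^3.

value=2.135e-13 m^3

The computation runs at full precision — intermediates are displayed rounded. Rounded once at the end to 4 significant digits.
Convert: Sliding distance L = 1721 mm = 1.721 m.
Convert: Hardness H = 2.973 GPa = 2.973e+09 Pa.
Restated in SI base units: W = 427.3 N, H = 2.973e+09 Pa, K = 8.630e-07.
Archard volume V = K·W·L/H = 8.630e-07 · 427.3 · 1.721 / 2.973e+09 = 2.135e-13 m³.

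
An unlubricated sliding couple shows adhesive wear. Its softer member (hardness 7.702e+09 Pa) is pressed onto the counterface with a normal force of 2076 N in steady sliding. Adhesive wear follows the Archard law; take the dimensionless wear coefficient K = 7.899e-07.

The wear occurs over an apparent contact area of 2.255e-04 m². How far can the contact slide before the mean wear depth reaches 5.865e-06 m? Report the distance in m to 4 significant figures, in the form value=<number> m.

Every step holds full float precision — intermediate values are shown rounded. Rounded once at the end, at four significant digits.
Expressed in SI base units: W = 2076 N, H = 7.702e+09 Pa, K = 7.899e-07.
Volume at the limit: V_lim = h_lim·A = 5.865e-06 · 2.255e-04 = 1.323e-09 m³.
Sliding life L = V_lim·H/(K·W) = 1.323e-09 · 7.702e+09 / (7.899e-07 · 2076) = 6212 m.

value=6212 m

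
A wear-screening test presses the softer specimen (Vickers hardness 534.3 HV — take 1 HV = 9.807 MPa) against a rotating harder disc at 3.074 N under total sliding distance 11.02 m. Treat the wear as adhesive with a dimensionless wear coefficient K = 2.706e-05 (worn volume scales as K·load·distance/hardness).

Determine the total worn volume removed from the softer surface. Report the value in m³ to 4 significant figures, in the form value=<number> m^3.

The algebra carries exact precision; the intermediates appear rounded, and a lone final rounding, at 4 significant figures.
Hardness H = 534.3 HV × 9.807 MPa/HV = 5240 MPa = 5.240e+09 Pa.
Restated in SI base units: W = 3.074 N, H = 5.240e+09 Pa, K = 2.706e-05.
Worn volume V = K·W·L/H = 2.706e-05 · 3.074 · 11.02 / 5.240e+09 = 1.749e-13 m³.

value=1.749e-13 m^3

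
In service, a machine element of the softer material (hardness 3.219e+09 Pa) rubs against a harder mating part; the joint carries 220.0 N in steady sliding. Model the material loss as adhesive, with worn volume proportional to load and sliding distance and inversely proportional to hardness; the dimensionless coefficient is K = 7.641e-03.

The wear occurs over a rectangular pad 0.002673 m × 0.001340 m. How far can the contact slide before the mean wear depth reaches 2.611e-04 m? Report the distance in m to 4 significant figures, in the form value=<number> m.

value=1.791 m

Intermediates appear rounded; every step carries full float precision — rounded once at the end to four significant digits.
Contact area A = 0.002673 m × 0.001340 m = 3.582e-06 m².
In SI base units: W = 220.0 N, H = 3.219e+09 Pa, K = 7.641e-03.
Limit volume V_lim = h_lim·A = 2.611e-04 · 3.582e-06 = 9.352e-10 m³.
So the life L = V_lim·H/(K·W) = 9.352e-10 · 3.219e+09 / (7.641e-03 · 220.0) = 1.791 m.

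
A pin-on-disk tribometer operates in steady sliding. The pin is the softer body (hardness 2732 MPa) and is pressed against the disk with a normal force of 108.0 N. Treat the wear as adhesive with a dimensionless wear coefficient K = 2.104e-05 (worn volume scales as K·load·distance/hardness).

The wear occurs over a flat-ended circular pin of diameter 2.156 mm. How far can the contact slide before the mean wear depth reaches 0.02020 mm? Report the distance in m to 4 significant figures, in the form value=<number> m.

value=88.66 m

All arithmetic carries full precision — intermediate values are printed rounded. Rounded just once to 4 significant digits.
Convert: Hardness H = 2732 MPa = 2.732e+09 Pa.
Convert: Pin diameter d = 2.156 mm = 0.002156 m. Contact area A = π·d²/4 = π·(0.002156 m)²/4 = 3.651e-06 m².
Convert: Depth limit h_lim = 0.02020 mm = 2.020e-05 m.
As SI base values: W = 108.0 N, H = 2.732e+09 Pa, K = 2.104e-05.
Permissible volume V_lim = h_lim·A = 2.020e-05 · 3.651e-06 = 7.375e-11 m³.
Life L = V_lim·H/(K·W) = 7.375e-11 · 2.732e+09 / (2.104e-05 · 108.0) = 88.66 m.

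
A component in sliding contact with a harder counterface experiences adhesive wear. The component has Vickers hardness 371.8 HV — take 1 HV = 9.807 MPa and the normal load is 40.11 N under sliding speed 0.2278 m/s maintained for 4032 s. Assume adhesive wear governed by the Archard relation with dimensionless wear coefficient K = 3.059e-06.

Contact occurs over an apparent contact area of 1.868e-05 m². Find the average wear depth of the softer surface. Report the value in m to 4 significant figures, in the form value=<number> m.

value=1.655e-06 m

Intermediates are shown rounded, and every step maintains full precision. Rounded once at the end to 4 significant digits.
Convert: Total distance L = v·t = 0.2278 m/s × 4032 s = 918.5 m.
Convert: Hardness H = 371.8 HV × 9.807 MPa/HV = 3646 MPa = 3.646e+09 Pa.
SI base units throughout: W = 40.11 N, H = 3.646e+09 Pa, K = 3.059e-06.
Archard relation: V = K·W·L/H = 3.059e-06 · 40.11 · 918.5 / 3.646e+09 = 3.091e-11 m³.
Mean wear depth h = V/A = 3.091e-11 / 1.868e-05 = 1.655e-06 m.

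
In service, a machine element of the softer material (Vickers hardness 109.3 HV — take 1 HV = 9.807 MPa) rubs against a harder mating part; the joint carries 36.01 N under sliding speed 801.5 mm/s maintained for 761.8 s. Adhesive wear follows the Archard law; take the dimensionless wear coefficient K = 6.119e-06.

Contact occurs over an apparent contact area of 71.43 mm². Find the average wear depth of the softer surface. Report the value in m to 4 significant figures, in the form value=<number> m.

The computation maintains full float precision. Intermediate values are displayed rounded. Rounded just once to four significant figures.
Sliding speed v = 801.5 mm/s = 0.8015 m/s. Distance L = v·t = 0.8015 m/s × 761.8 s = 610.6 m.
Hardness H = 109.3 HV × 9.807 MPa/HV = 1072 MPa = 1.072e+09 Pa.
Contact area A = 71.43 mm² = 7.143e-05 m².
Expressed in SI base units: W = 36.01 N, H = 1.072e+09 Pa, K = 6.119e-06.
Worn volume V = K·W·L/H = 6.119e-06 · 36.01 · 610.6 / 1.072e+09 = 1.255e-10 m³.
Mean depth h = V/A = 1.255e-10 / 7.143e-05 = 1.757e-06 m.

value=1.757e-06 m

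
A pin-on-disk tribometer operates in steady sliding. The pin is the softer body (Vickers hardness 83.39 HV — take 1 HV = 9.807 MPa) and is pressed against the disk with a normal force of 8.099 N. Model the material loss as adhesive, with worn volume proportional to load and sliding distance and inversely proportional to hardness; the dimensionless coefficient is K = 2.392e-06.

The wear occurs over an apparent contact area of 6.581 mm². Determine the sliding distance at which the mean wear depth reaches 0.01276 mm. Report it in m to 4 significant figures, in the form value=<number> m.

All working math runs at full precision, and the intermediates are displayed rounded; a single final rounding to 4 significant digits.
Hardness H = 83.39 HV × 9.807 MPa/HV = 817.8 MPa = 8.178e+08 Pa.
Contact area A = 6.581 mm² = 6.581e-06 m².
Depth limit h_lim = 0.01276 mm = 1.276e-05 m.
Restated in SI base units: W = 8.099 N, H = 8.178e+08 Pa, K = 2.392e-06.
At the depth limit, V_lim = h_lim·A = 1.276e-05 · 6.581e-06 = 8.397e-11 m³.
Sliding life L = V_lim·H/(K·W) = 8.397e-11 · 8.178e+08 / (2.392e-06 · 8.099) = 3545 m.

value=3545 m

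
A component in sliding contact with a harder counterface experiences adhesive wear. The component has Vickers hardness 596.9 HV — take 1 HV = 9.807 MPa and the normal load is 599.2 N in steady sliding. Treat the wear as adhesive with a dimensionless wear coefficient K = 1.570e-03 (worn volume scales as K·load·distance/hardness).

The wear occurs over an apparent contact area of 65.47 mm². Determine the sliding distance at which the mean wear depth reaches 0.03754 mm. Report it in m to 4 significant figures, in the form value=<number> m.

Intermediates are displayed rounded — each operation carries exact precision, and a lone final rounding: 4 significant figures.
Convert: Hardness H = 596.9 HV × 9.807 MPa/HV = 5854 MPa = 5.854e+09 Pa.
Convert: Contact area A = 65.47 mm² = 6.547e-05 m².
Convert: Depth limit h_lim = 0.03754 mm = 3.754e-05 m.
As SI base values: W = 599.2 N, H = 5.854e+09 Pa, K = 1.570e-03.
Volume at the limit: V_lim = h_lim·A = 3.754e-05 · 6.547e-05 = 2.458e-09 m³.
Life L = V_lim·H/(K·W) = 2.458e-09 · 5.854e+09 / (1.570e-03 · 599.2) = 15.29 m.

value=15.29 m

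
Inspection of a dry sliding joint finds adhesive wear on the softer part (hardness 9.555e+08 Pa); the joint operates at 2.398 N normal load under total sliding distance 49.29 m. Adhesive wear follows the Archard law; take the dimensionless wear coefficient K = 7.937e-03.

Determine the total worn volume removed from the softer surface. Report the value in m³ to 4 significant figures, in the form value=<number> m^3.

value=9.818e-10 m^3

All arithmetic holds full precision, and intermediate values are shown rounded, and one last rounding, at 4 significant figures.
Working in SI base units: W = 2.398 N, H = 9.555e+08 Pa, K = 7.937e-03.
Archard volume V = K·W·L/H = 7.937e-03 · 2.398 · 49.29 / 9.555e+08 = 9.818e-10 m³.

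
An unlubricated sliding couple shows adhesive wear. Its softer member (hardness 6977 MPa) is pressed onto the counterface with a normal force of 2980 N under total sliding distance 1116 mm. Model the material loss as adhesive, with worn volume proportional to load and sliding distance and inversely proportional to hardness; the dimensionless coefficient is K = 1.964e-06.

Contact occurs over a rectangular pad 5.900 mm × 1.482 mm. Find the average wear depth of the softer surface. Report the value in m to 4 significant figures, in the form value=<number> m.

All arithmetic carries full precision — intermediate values are printed rounded — one final rounding to 4 significant digits.
Convert: The distance L = 1116 mm = 1.116 m.
Convert: Hardness H = 6977 MPa = 6.977e+09 Pa.
Convert: Pad sides 5.900 mm × 1.482 mm = 0.005900 m × 0.001482 m. Contact area A = 0.005900 m × 0.001482 m = 8.744e-06 m².
As SI base values: W = 2980 N, H = 6.977e+09 Pa, K = 1.964e-06.
Worn volume V = K·W·L/H = 1.964e-06 · 2980 · 1.116 / 6.977e+09 = 9.362e-13 m³.
Mean wear depth h = V/A = 9.362e-13 / 8.744e-06 = 1.071e-07 m.

value=1.071e-07 m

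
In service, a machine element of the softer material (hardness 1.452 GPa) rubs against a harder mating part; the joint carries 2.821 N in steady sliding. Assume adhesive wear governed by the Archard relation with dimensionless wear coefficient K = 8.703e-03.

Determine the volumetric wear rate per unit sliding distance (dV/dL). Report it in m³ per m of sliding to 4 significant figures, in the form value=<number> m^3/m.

value=1.691e-11 m^3/m

The computation keeps exact precision, and printed values are rounded — rounded just once, at 4 significant digits.
Hardness H = 1.452 GPa = 1.452e+09 Pa.
SI base units throughout: W = 2.821 N, H = 1.452e+09 Pa, K = 8.703e-03.
Rate of wear dV/dL = K·W/H (no L dependence): 8.703e-03 · 2.821 / 1.452e+09 = 1.691e-11 m³/m.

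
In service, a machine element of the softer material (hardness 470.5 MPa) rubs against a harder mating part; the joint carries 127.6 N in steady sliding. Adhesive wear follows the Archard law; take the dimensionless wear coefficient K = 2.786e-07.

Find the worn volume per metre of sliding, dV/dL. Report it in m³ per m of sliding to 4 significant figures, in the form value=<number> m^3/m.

value=7.556e-14 m^3/m

Shown intermediates are rounded, and the computation carries exact precision. Rounded just once, at four significant digits.
Hardness H = 470.5 MPa = 4.705e+08 Pa.
Working in SI base units: W = 127.6 N, H = 4.705e+08 Pa, K = 2.786e-07.
Sliding wear rate dV/dL = K·W/H: 2.786e-07 · 127.6 / 4.705e+08 = 7.556e-14 m³/m.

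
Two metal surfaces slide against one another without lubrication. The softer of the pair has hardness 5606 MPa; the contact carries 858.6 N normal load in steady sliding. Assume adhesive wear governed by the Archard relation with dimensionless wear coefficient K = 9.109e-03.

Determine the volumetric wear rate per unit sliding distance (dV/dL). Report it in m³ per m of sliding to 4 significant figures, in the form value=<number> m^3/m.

value=1.395e-09 m^3/m

Printed values are rounded, and the algebra holds full float precision. Rounded once at the end: 4 significant figures.
Convert: Hardness H = 5606 MPa = 5.606e+09 Pa.
Working in SI base units: W = 858.6 N, H = 5.606e+09 Pa, K = 9.109e-03.
Wear rate dV/dL = K·W/H (no L dependence): 9.109e-03 · 858.6 / 5.606e+09 = 1.395e-09 m³/m.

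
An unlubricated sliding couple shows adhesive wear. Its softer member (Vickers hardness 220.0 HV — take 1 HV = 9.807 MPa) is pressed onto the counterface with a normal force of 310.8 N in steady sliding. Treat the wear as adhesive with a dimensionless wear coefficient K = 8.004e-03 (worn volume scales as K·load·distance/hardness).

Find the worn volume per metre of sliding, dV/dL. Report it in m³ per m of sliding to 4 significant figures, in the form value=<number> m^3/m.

value=1.153e-09 m^3/m

Every step holds full float precision, and displayed values are rounded. Rounded once at the end to four significant figures.
Convert: Hardness H = 220.0 HV × 9.807 MPa/HV = 2158 MPa = 2.158e+09 Pa.
Restated in SI base units: W = 310.8 N, H = 2.158e+09 Pa, K = 8.004e-03.
Volumetric rate dV/dL = K·W/H — distance-free: 8.004e-03 · 310.8 / 2.158e+09 = 1.153e-09 m³/m.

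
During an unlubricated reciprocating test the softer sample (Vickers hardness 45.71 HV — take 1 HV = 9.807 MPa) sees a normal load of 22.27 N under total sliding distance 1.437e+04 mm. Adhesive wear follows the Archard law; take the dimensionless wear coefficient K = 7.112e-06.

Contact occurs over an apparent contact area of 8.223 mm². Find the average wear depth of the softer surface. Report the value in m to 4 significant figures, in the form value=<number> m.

value=6.174e-07 m

The computation holds exact precision, and intermediate values appear rounded, and one last rounding to four significant digits.
Convert: The distance L = 1.437e+04 mm = 14.37 m.
Convert: Hardness H = 45.71 HV × 9.807 MPa/HV = 448.3 MPa = 4.483e+08 Pa.
Convert: Contact area A = 8.223 mm² = 8.223e-06 m².
Working in SI base units: W = 22.27 N, H = 4.483e+08 Pa, K = 7.112e-06.
Volume removed: V = K·W·L/H = 7.112e-06 · 22.27 · 14.37 / 4.483e+08 = 5.077e-12 m³.
Depth of wear h = V/A = 5.077e-12 / 8.223e-06 = 6.174e-07 m.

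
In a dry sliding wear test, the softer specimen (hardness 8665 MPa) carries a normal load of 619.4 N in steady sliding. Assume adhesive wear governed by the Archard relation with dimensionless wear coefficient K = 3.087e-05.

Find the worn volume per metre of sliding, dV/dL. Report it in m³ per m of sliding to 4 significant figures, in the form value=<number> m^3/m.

value=2.207e-12 m^3/m

Shown intermediates are rounded — the computation holds full float precision, and one last rounding: 4 significant figures.
Hardness H = 8665 MPa = 8.665e+09 Pa.
Restated in SI base units: W = 619.4 N, H = 8.665e+09 Pa, K = 3.087e-05.
Rate of wear dV/dL = K·W/H (no L dependence): 3.087e-05 · 619.4 / 8.665e+09 = 2.207e-12 m³/m.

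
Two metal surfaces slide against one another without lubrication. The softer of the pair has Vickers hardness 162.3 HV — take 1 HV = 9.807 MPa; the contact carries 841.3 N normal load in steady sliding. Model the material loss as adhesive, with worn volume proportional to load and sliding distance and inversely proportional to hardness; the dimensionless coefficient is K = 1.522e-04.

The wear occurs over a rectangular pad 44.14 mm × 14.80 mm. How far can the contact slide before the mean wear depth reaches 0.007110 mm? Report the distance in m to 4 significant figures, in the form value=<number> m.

All arithmetic holds exact precision. Printed values are rounded; rounded once at the end, at 4 significant figures.
Hardness H = 162.3 HV × 9.807 MPa/HV = 1592 MPa = 1.592e+09 Pa.
Pad sides 44.14 mm × 14.80 mm = 0.04414 m × 0.01480 m. Contact area A = 0.04414 m × 0.01480 m = 6.533e-04 m².
Depth limit h_lim = 0.007110 mm = 7.110e-06 m.
SI base units throughout: W = 841.3 N, H = 1.592e+09 Pa, K = 1.522e-04.
At the depth limit, V_lim = h_lim·A = 7.110e-06 · 6.533e-04 = 4.645e-09 m³.
Inverting, life L = V_lim·H/(K·W) = 4.645e-09 · 1.592e+09 / (1.522e-04 · 841.3) = 57.74 m.

value=57.74 m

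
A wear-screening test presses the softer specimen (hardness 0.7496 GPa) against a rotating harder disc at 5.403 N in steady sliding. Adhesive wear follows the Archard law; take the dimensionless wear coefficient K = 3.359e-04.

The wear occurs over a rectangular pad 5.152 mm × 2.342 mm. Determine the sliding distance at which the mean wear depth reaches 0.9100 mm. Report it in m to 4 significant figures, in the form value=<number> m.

value=4535 m

Intermediate values are printed rounded; every step holds full float precision; rounded just once: four significant digits.
Hardness H = 0.7496 GPa = 7.496e+08 Pa.
Pad sides 5.152 mm × 2.342 mm = 0.005152 m × 0.002342 m. Contact area A = 0.005152 m × 0.002342 m = 1.207e-05 m².
Depth limit h_lim = 0.9100 mm = 9.100e-04 m.
Working in SI base units: W = 5.403 N, H = 7.496e+08 Pa, K = 3.359e-04.
Allowed volume V_lim = h_lim·A = 9.100e-04 · 1.207e-05 = 1.098e-08 m³.
Sliding life L = V_lim·H/(K·W) = 1.098e-08 · 7.496e+08 / (3.359e-04 · 5.403) = 4535 m.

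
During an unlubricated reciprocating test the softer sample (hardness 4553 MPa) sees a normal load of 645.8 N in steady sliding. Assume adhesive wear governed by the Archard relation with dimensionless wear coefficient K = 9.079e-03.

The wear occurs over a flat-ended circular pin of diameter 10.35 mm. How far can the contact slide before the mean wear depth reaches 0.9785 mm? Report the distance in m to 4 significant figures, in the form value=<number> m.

value=63.93 m

Intermediate values are shown rounded, and every step carries exact precision; a single final rounding to 4 significant digits.
Hardness H = 4553 MPa = 4.553e+09 Pa.
Pin diameter d = 10.35 mm = 0.01035 m. Contact area A = π·d²/4 = π·(0.01035 m)²/4 = 8.413e-05 m².
Depth limit h_lim = 0.9785 mm = 9.785e-04 m.
In SI base units: W = 645.8 N, H = 4.553e+09 Pa, K = 9.079e-03.
Wearable volume V_lim = h_lim·A = 9.785e-04 · 8.413e-05 = 8.232e-08 m³.
Sliding life L = V_lim·H/(K·W) = 8.232e-08 · 4.553e+09 / (9.079e-03 · 645.8) = 63.93 m.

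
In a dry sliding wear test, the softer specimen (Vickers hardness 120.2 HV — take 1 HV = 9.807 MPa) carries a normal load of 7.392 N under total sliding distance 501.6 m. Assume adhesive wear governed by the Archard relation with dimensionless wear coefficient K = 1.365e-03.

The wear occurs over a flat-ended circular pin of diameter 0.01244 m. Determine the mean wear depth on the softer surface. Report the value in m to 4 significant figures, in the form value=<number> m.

Each operation holds full float precision; the intermediates are shown rounded, and one final rounding: 4 significant figures.
Convert: Hardness H = 120.2 HV × 9.807 MPa/HV = 1179 MPa = 1.179e+09 Pa.
Convert: Contact area A = π·d²/4 = π·(0.01244 m)²/4 = 1.215e-04 m².
Collected in SI base units: W = 7.392 N, H = 1.179e+09 Pa, K = 1.365e-03.
The Archard volume V = K·W·L/H = 1.365e-03 · 7.392 · 501.6 / 1.179e+09 = 4.294e-09 m³.
Average depth h = V/A = 4.294e-09 / 1.215e-04 = 3.532e-05 m.

value=3.532e-05 m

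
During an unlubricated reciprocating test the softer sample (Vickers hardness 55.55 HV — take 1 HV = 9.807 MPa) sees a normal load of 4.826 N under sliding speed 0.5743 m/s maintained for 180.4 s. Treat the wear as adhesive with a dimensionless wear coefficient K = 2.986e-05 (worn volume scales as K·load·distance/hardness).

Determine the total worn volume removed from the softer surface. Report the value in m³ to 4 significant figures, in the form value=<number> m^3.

Printed values are rounded; the computation keeps full precision, and a single final rounding: 4 significant figures.
Convert: Total distance L = v·t = 0.5743 m/s × 180.4 s = 103.6 m.
Convert: Hardness H = 55.55 HV × 9.807 MPa/HV = 544.8 MPa = 5.448e+08 Pa.
SI base units throughout: W = 4.826 N, H = 5.448e+08 Pa, K = 2.986e-05.
Volume removed: V = K·W·L/H = 2.986e-05 · 4.826 · 103.6 / 5.448e+08 = 2.741e-11 m³.

value=2.741e-11 m^3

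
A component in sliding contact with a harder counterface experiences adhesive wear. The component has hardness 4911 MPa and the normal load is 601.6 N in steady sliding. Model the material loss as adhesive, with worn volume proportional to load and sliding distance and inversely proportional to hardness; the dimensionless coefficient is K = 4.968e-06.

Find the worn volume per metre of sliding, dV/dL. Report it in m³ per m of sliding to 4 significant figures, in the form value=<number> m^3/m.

value=6.086e-13 m^3/m

Every step keeps full float precision; intermediates are printed rounded — a lone final rounding: 4 significant figures.
Hardness H = 4911 MPa = 4.911e+09 Pa.
Collected in SI base units: W = 601.6 N, H = 4.911e+09 Pa, K = 4.968e-06.
The wear rate dV/dL = K·W/H, per unit distance: 4.968e-06 · 601.6 / 4.911e+09 = 6.086e-13 m³/m.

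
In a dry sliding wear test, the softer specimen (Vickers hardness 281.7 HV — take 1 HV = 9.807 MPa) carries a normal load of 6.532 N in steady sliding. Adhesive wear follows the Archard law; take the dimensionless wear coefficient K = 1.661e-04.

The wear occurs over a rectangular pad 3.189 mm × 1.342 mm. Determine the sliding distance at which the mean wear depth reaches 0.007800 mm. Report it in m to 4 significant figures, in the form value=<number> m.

value=85.00 m

All working math keeps exact precision. Intermediates appear rounded, and rounded just once, at 4 significant digits.
Convert: Hardness H = 281.7 HV × 9.807 MPa/HV = 2763 MPa = 2.763e+09 Pa.
Convert: Pad sides 3.189 mm × 1.342 mm = 0.003189 m × 0.001342 m. Contact area A = 0.003189 m × 0.001342 m = 4.280e-06 m².
Convert: Depth limit h_lim = 0.007800 mm = 7.800e-06 m.
Restated in SI base units: W = 6.532 N, H = 2.763e+09 Pa, K = 1.661e-04.
At the depth limit, V_lim = h_lim·A = 7.800e-06 · 4.280e-06 = 3.338e-11 m³.
Inverting, life L = V_lim·H/(K·W) = 3.338e-11 · 2.763e+09 / (1.661e-04 · 6.532) = 85.00 m.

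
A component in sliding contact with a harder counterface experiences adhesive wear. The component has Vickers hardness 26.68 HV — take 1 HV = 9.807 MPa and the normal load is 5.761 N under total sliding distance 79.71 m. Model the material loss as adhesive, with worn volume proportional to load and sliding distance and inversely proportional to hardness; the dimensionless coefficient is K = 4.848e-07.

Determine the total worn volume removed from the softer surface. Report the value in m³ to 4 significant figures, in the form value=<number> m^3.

The intermediates are shown rounded — every step runs at full float precision; one final rounding, at four significant digits.
Hardness H = 26.68 HV × 9.807 MPa/HV = 261.7 MPa = 2.617e+08 Pa.
As SI base values: W = 5.761 N, H = 2.617e+08 Pa, K = 4.848e-07.
Archard volume V = K·W·L/H = 4.848e-07 · 5.761 · 79.71 / 2.617e+08 = 8.508e-13 m³.

value=8.508e-13 m^3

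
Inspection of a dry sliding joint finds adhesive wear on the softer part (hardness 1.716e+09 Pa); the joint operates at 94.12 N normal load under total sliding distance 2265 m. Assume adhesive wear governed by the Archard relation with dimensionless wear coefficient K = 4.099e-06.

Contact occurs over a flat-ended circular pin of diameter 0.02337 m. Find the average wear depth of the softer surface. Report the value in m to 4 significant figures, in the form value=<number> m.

The intermediates are printed rounded — every step keeps exact precision. Rounded once at the end to 4 significant digits.
Convert: Contact area A = π·d²/4 = π·(0.02337 m)²/4 = 4.290e-04 m².
In SI base units, W = 94.12 N, H = 1.716e+09 Pa, K = 4.099e-06.
Archard volume V = K·W·L/H = 4.099e-06 · 94.12 · 2265 / 1.716e+09 = 5.092e-10 m³.
Depth h = V/A = 5.092e-10 / 4.290e-04 = 1.187e-06 m.

value=1.187e-06 m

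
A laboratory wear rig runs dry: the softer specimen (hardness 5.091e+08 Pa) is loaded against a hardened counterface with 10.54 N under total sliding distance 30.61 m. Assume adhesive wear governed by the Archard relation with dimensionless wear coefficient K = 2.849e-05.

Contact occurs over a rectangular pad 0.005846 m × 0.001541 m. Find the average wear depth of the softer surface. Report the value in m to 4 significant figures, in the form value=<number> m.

All working math holds exact precision, and the intermediates appear rounded, and one final rounding, at four significant figures.
Contact area A = 0.005846 m × 0.001541 m = 9.009e-06 m².
Collected in SI base units: W = 10.54 N, H = 5.091e+08 Pa, K = 2.849e-05.
The Archard volume V = K·W·L/H = 2.849e-05 · 10.54 · 30.61 / 5.091e+08 = 1.805e-11 m³.
Wear depth h = V/A = 1.805e-11 / 9.009e-06 = 2.004e-06 m.

value=2.004e-06 m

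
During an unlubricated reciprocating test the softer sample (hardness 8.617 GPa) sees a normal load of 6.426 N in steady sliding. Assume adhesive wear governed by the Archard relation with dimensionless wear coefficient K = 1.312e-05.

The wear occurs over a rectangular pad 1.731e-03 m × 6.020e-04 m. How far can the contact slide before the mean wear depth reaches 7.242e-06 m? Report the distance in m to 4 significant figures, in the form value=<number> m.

The intermediates are printed rounded — every step holds full precision — rounded once at the end to four significant figures.
Hardness H = 8.617 GPa = 8.617e+09 Pa.
Contact area A = 1.731e-03 m × 6.020e-04 m = 1.042e-06 m².
Restated in SI base units: W = 6.426 N, H = 8.617e+09 Pa, K = 1.312e-05.
Wearable volume V_lim = h_lim·A = 7.242e-06 · 1.042e-06 = 7.547e-12 m³.
Sliding life L = V_lim·H/(K·W) = 7.547e-12 · 8.617e+09 / (1.312e-05 · 6.426) = 771.3 m.

value=771.3 m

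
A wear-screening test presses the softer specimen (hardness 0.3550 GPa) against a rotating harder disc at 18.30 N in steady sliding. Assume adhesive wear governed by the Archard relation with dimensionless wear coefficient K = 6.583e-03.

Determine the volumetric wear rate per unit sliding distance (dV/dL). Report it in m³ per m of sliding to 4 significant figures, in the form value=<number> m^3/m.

Each operation keeps exact precision. The intermediates are displayed rounded, and one last rounding, at four significant digits.
Hardness H = 0.3550 GPa = 3.550e+08 Pa.
SI base units throughout: W = 18.30 N, H = 3.550e+08 Pa, K = 6.583e-03.
Rate of wear dV/dL = K·W/H, so: 6.583e-03 · 18.30 / 3.550e+08 = 3.393e-10 m³/m.

value=3.393e-10 m^3/m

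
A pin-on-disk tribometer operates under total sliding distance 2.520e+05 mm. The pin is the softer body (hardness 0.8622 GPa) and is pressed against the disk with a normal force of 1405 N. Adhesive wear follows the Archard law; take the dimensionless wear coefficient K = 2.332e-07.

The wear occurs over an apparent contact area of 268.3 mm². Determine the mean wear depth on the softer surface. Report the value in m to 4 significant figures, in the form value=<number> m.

value=3.569e-07 m

Intermediates are shown rounded. The algebra holds full precision, and one final rounding to four significant digits.
Convert: Distance covered L = 2.520e+05 mm = 252.0 m.
Convert: Hardness H = 0.8622 GPa = 8.622e+08 Pa.
Convert: Contact area A = 268.3 mm² = 2.683e-04 m².
Restated in SI base units: W = 1405 N, H = 8.622e+08 Pa, K = 2.332e-07.
By Archard's law, V = K·W·L/H = 2.332e-07 · 1405 · 252.0 / 8.622e+08 = 9.576e-11 m³.
Mean depth h = V/A = 9.576e-11 / 2.683e-04 = 3.569e-07 m.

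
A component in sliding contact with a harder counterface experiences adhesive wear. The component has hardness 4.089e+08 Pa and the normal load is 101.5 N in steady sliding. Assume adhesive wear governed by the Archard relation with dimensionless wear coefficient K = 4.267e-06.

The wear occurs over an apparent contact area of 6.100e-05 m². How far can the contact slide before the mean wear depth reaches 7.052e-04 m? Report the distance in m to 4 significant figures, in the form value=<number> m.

value=4.061e+04 m

Intermediates appear rounded, and all arithmetic holds full precision, and a lone final rounding: four significant figures.
As SI base values: W = 101.5 N, H = 4.089e+08 Pa, K = 4.267e-06.
Allowed volume V_lim = h_lim·A = 7.052e-04 · 6.100e-05 = 4.302e-08 m³.
Life L = V_lim·H/(K·W) = 4.302e-08 · 4.089e+08 / (4.267e-06 · 101.5) = 4.061e+04 m.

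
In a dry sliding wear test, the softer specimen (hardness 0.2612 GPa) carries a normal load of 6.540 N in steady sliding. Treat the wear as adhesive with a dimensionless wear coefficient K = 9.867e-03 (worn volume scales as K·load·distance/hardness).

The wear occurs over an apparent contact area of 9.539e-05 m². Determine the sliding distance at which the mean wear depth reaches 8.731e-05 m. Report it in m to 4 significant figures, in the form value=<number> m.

Displayed values are rounded, and all arithmetic carries exact precision. Rounded once at the end, at 4 significant figures.
Convert: Hardness H = 0.2612 GPa = 2.612e+08 Pa.
Collected in SI base units: W = 6.540 N, H = 2.612e+08 Pa, K = 9.867e-03.
Volume at the limit: V_lim = h_lim·A = 8.731e-05 · 9.539e-05 = 8.329e-09 m³.
Inverting, life L = V_lim·H/(K·W) = 8.329e-09 · 2.612e+08 / (9.867e-03 · 6.540) = 33.71 m.

value=33.71 m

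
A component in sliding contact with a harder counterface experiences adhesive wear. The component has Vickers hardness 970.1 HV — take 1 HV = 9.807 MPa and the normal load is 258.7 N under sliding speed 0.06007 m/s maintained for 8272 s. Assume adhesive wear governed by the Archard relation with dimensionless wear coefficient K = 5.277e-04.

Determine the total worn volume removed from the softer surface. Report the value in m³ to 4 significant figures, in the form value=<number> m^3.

value=7.130e-09 m^3

Quoted intermediates are rounded; the algebra maintains full float precision — a lone final rounding to 4 significant digits.
Convert: Distance covered L = v·t = 0.06007 m/s × 8272 s = 496.9 m.
Convert: Hardness H = 970.1 HV × 9.807 MPa/HV = 9514 MPa = 9.514e+09 Pa.
Expressed in SI base units: W = 258.7 N, H = 9.514e+09 Pa, K = 5.277e-04.
Apply Archard: V = K·W·L/H = 5.277e-04 · 258.7 · 496.9 / 9.514e+09 = 7.130e-09 m³.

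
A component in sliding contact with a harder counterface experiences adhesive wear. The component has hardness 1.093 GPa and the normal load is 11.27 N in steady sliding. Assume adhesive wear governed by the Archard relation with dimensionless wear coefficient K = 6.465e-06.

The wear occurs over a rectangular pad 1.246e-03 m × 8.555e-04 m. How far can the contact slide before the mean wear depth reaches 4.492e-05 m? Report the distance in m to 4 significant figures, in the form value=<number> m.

All arithmetic runs at exact precision, and intermediate values appear rounded. Rounded once at the end to 4 significant digits.
Convert: Hardness H = 1.093 GPa = 1.093e+09 Pa.
Convert: Contact area A = 1.246e-03 m × 8.555e-04 m = 1.066e-06 m².
As SI base values: W = 11.27 N, H = 1.093e+09 Pa, K = 6.465e-06.
Limit volume V_lim = h_lim·A = 4.492e-05 · 1.066e-06 = 4.788e-11 m³.
So the life L = V_lim·H/(K·W) = 4.788e-11 · 1.093e+09 / (6.465e-06 · 11.27) = 718.3 m.

value=718.3 m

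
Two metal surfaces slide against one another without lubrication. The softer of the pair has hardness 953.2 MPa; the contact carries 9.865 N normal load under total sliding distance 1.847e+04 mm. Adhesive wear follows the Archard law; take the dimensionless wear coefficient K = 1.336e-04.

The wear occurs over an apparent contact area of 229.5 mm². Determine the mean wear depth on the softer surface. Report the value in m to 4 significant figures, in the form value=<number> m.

The intermediates appear rounded. The algebra carries full precision. Rounded once at the end: four significant figures.
Path length L = 1.847e+04 mm = 18.47 m.
Hardness H = 953.2 MPa = 9.532e+08 Pa.
Contact area A = 229.5 mm² = 2.295e-04 m².
As SI base values: W = 9.865 N, H = 9.532e+08 Pa, K = 1.336e-04.
By Archard's law, V = K·W·L/H = 1.336e-04 · 9.865 · 18.47 / 9.532e+08 = 2.554e-11 m³.
Mean wear depth h = V/A = 2.554e-11 / 2.295e-04 = 1.113e-07 m.

value=1.113e-07 m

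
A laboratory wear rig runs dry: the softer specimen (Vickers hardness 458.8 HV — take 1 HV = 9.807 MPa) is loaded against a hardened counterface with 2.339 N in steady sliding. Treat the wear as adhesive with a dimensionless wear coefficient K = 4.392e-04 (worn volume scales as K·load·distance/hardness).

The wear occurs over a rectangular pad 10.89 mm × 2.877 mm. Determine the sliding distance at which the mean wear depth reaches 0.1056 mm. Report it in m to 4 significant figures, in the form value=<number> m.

All working math keeps full float precision — quoted intermediates are rounded; a single final rounding, at 4 significant figures.
Convert: Hardness H = 458.8 HV × 9.807 MPa/HV = 4499 MPa = 4.499e+09 Pa.
Convert: Pad sides 10.89 mm × 2.877 mm = 0.01089 m × 0.002877 m. Contact area A = 0.01089 m × 0.002877 m = 3.133e-05 m².
Convert: Depth limit h_lim = 0.1056 mm = 1.056e-04 m.
SI base units throughout: W = 2.339 N, H = 4.499e+09 Pa, K = 4.392e-04.
At the depth limit, V_lim = h_lim·A = 1.056e-04 · 3.133e-05 = 3.309e-09 m³.
Inverting, life L = V_lim·H/(K·W) = 3.309e-09 · 4.499e+09 / (4.392e-04 · 2.339) = 1.449e+04 m.

value=1.449e+04 m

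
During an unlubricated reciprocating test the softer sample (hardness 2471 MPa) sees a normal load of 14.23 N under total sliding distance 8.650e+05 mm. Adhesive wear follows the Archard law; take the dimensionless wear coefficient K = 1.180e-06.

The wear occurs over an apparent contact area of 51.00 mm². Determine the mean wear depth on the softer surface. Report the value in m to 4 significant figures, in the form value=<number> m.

All working math carries full float precision, and intermediates are displayed rounded. Rounded just once, at four significant digits.
Path length L = 8.650e+05 mm = 865.0 m.
Hardness H = 2471 MPa = 2.471e+09 Pa.
Contact area A = 51.00 mm² = 5.100e-05 m².
SI base units throughout: W = 14.23 N, H = 2.471e+09 Pa, K = 1.180e-06.
By Archard's law, V = K·W·L/H = 1.180e-06 · 14.23 · 865.0 / 2.471e+09 = 5.878e-12 m³.
Mean depth h = V/A = 5.878e-12 / 5.100e-05 = 1.153e-07 m.

value=1.153e-07 m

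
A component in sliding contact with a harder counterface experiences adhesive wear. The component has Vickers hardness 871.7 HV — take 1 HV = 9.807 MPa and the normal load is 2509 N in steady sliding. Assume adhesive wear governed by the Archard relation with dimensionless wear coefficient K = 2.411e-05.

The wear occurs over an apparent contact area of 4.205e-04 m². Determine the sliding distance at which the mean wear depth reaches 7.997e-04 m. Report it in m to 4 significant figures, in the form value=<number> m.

value=4.752e+04 m

All arithmetic holds exact precision. Shown intermediates are rounded — one final rounding, at four significant figures.
Convert: Hardness H = 871.7 HV × 9.807 MPa/HV = 8549 MPa = 8.549e+09 Pa.
In SI base units: W = 2509 N, H = 8.549e+09 Pa, K = 2.411e-05.
Permissible volume V_lim = h_lim·A = 7.997e-04 · 4.205e-04 = 3.363e-07 m³.
So the life L = V_lim·H/(K·W) = 3.363e-07 · 8.549e+09 / (2.411e-05 · 2509) = 4.752e+04 m.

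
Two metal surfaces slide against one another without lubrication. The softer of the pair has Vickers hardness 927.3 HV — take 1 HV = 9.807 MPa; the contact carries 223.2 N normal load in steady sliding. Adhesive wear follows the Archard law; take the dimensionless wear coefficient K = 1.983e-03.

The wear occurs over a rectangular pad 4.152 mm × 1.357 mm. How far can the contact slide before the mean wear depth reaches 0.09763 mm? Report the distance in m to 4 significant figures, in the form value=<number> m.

Printed values are rounded; all working math keeps full precision. Rounded once at the end, at four significant figures.
Convert: Hardness H = 927.3 HV × 9.807 MPa/HV = 9094 MPa = 9.094e+09 Pa.
Convert: Pad sides 4.152 mm × 1.357 mm = 0.004152 m × 0.001357 m. Contact area A = 0.004152 m × 0.001357 m = 5.634e-06 m².
Convert: Depth limit h_lim = 0.09763 mm = 9.763e-05 m.
Working in SI base units: W = 223.2 N, H = 9.094e+09 Pa, K = 1.983e-03.
Limit volume V_lim = h_lim·A = 9.763e-05 · 5.634e-06 = 5.501e-10 m³.
Sliding life L = V_lim·H/(K·W) = 5.501e-10 · 9.094e+09 / (1.983e-03 · 223.2) = 11.30 m.

value=11.30 m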